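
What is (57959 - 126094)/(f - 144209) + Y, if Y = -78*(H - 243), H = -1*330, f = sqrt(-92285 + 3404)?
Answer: 71498519665711/1599717274 + 68135*I*sqrt(88881)/20796324562 ≈ 44695.0 + 0.00097676*I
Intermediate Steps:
f = I*sqrt(88881) (f = sqrt(-88881) = I*sqrt(88881) ≈ 298.13*I)
H = -330
Y = 44694 (Y = -78*(-330 - 243) = -78*(-573) = 44694)
(57959 - 126094)/(f - 144209) + Y = (57959 - 126094)/(I*sqrt(88881) - 144209) + 44694 = -68135/(-144209 + I*sqrt(88881)) + 44694 = 44694 - 68135/(-144209 + I*sqrt(88881))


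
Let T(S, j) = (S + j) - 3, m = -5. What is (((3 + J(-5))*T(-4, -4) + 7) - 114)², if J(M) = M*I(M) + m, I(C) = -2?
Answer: 38025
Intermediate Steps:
J(M) = -5 - 2*M (J(M) = M*(-2) - 5 = -2*M - 5 = -5 - 2*M)
T(S, j) = -3 + S + j
(((3 + J(-5))*T(-4, -4) + 7) - 114)² = (((3 + (-5 - 2*(-5)))*(-3 - 4 - 4) + 7) - 114)² = (((3 + (-5 + 10))*(-11) + 7) - 114)² = (((3 + 5)*(-11) + 7) - 114)² = ((8*(-11) + 7) - 114)² = ((-88 + 7) - 114)² = (-81 - 114)² = (-195)² = 38025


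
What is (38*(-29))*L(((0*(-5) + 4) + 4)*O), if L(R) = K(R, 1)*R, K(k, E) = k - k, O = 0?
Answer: 0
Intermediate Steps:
K(k, E) = 0
L(R) = 0 (L(R) = 0*R = 0)
(38*(-29))*L(((0*(-5) + 4) + 4)*O) = (38*(-29))*0 = -1102*0 = 0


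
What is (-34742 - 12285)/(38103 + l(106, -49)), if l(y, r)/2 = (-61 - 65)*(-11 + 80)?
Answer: -47027/20715 ≈ -2.2702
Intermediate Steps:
l(y, r) = -17388 (l(y, r) = 2*((-61 - 65)*(-11 + 80)) = 2*(-126*69) = 2*(-8694) = -17388)
(-34742 - 12285)/(38103 + l(106, -49)) = (-34742 - 12285)/(38103 - 17388) = -47027/20715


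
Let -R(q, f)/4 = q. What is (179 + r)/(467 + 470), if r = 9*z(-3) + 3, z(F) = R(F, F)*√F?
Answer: 182/937 + 108*I*√3/937 ≈ 0.19424 + 0.19964*I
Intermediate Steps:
R(q, f) = -4*q
z(F) = -4*F^(3/2) (z(F) = (-4*F)*√F = -4*F^(3/2))
r = 3 + 108*I*√3 (r = 9*(-(-12)*I*√3) + 3 = 9*(12*I*√3) + 3 = 108*I*√3 + 3 = 3 + 108*I*√3 ≈ 3.0 + 187.06*I)
(179 + r)/(467 + 470) = (179 + (3 + 108*I*√3))/(467 + 470) = (182 + 108*I*√3)/937 = (182 + 108*I*√3)*(1/937) = 182/937 + 108*I*√3/937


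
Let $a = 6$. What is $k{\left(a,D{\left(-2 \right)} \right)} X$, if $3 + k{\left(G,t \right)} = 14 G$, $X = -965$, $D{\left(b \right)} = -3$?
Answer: $-78165$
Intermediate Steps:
$k{\left(G,t \right)} = -3 + 14 G$
$k{\left(a,D{\left(-2 \right)} \right)} X = \left(-3 + 14 \cdot 6\right) \left(-965\right) = \left(-3 + 84\right) \left(-965\right) = 81 \left(-965\right) = -78165$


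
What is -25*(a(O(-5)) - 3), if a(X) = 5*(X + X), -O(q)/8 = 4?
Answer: 8075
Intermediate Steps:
O(q) = -32 (O(q) = -8*4 = -32)
a(X) = 10*X (a(X) = 5*(2*X) = 10*X)
-25*(a(O(-5)) - 3) = -25*(10*(-32) - 3) = -25*(-320 - 3) = -25*(-323) = 8075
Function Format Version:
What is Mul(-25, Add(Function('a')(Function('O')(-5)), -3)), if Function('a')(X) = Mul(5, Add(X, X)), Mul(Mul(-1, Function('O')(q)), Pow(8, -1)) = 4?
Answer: 8075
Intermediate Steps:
Function('O')(q) = -32 (Function('O')(q) = Mul(-8, 4) = -32)
Function('a')(X) = Mul(10, X) (Function('a')(X) = Mul(5, Mul(2, X)) = Mul(10, X))
Mul(-25, Add(Function('a')(Function('O')(-5)), -3)) = Mul(-25, Add(Mul(10, -32), -3)) = Mul(-25, Add(-320, -3)) = Mul(-25, -323) = 8075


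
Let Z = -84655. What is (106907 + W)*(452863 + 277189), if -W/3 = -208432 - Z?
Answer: 349138608376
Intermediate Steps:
W = 371331 (W = -3*(-208432 - 1*(-84655)) = -3*(-208432 + 84655) = -3*(-123777) = 371331)
(106907 + W)*(452863 + 277189) = (106907 + 371331)*(452863 + 277189) = 478238*730052 = 349138608376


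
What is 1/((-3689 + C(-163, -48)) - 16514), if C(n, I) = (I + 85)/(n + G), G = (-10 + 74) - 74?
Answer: -173/3495156 ≈ -4.9497e-5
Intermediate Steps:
G = -10 (G = 64 - 74 = -10)
C(n, I) = (85 + I)/(-10 + n) (C(n, I) = (I + 85)/(n - 10) = (85 + I)/(-10 + n))
1/((-3689 + C(-163, -48)) - 16514) = 1/((-3689 + (85 - 48)/(-10 - 163)) - 16514) = 1/((-3689 + 37/(-173)) - 16514) = 1/((-3689 - 1/173*37) - 16514) = 1/((-3689 - 37/173) - 16514) = 1/(-638234/173 - 16514) = 1/(-3495156/173) = -173/3495156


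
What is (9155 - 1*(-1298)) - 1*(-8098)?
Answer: 18551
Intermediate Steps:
(9155 - 1*(-1298)) - 1*(-8098) = (9155 + 1298) + 8098 = 10453 + 8098 = 18551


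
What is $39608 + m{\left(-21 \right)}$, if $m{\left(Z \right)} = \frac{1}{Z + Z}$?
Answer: $\frac{1663535}{42} \approx 39608.0$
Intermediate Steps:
$m{\left(Z \right)} = \frac{1}{2 Z}$
$39608 + m{\left(-21 \right)} = 39608 + \frac{1}{2 \left(-21\right)} = 39608 + \frac{1}{2} \left(- \frac{1}{21}\right) = 39608 - \frac{1}{42} = \frac{1663535}{42}$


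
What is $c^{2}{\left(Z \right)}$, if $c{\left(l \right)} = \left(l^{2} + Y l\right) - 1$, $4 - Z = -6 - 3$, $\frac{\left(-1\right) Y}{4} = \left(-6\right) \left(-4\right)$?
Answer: $1166400$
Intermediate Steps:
$Y = -96$ ($Y = - 4 \left(\left(-6\right) \left(-4\right)\right) = \left(-4\right) 24 = -96$)
$Z = 13$ ($Z = 4 - \left(-6 - 3\right) = 4 - -9 = 4 + 9 = 13$)
$c{\left(l \right)} = -1 + l^{2} - 96 l$ ($c{\left(l \right)} = \left(l^{2} - 96 l\right) - 1 = -1 + l^{2} - 96 l$)
$c^{2}{\left(Z \right)} = \left(-1 + 13^{2} - 1248\right)^{2} = \left(-1 + 169 - 1248\right)^{2} = \left(-1080\right)^{2} = 1166400$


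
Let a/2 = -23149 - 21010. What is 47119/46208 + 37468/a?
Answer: 1215067249/2040499072 ≈ 0.59548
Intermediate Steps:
a = -88318 (a = 2*(-23149 - 21010) = 2*(-44159) = -88318)
47119/46208 + 37468/a = 47119/46208 + 37468/(-88318) = 47119*(1/46208) + 37468*(-1/88318) = 47119/46208 - 18734/44159 = 1215067249/2040499072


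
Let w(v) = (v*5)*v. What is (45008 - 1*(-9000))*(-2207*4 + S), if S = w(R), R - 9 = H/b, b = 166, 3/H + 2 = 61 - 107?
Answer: -401137069261413/881792 ≈ -4.5491e+8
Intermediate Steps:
H = -1/16 (H = 3/(-2 + (61 - 107)) = 3/(-2 - 46) = 3/(-48) = 3*(-1/48) = -1/16 ≈ -0.062500)
R = 23903/2656 (R = 9 - 1/16/166 = 9 - 1/16*1/166 = 9 - 1/2656 = 23903/2656 ≈ 8.9996)
w(v) = 5*v² (w(v) = (5*v)*v = 5*v²)
S = 2856767045/7054336 (S = 5*(23903/2656)² = 5*(571353409/7054336) = 2856767045/7054336 ≈ 404.97)
(45008 - 1*(-9000))*(-2207*4 + S) = (45008 - 1*(-9000))*(-2207*4 + 2856767045/7054336) = (45008 + 9000)*(-8828 + 2856767045/7054336) = 54008*(-59418911163/7054336) = -401137069261413/881792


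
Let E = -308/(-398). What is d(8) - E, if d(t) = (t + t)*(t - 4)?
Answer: 12582/199 ≈ 63.226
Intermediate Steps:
d(t) = 2*t*(-4 + t) (d(t) = (2*t)*(-4 + t) = 2*t*(-4 + t))
E = 154/199 (E = -308*(-1/398) = 154/199 ≈ 0.77387)
d(8) - E = 2*8*(-4 + 8) - 1*154/199 = 2*8*4 - 154/199 = 64 - 154/199 = 12582/199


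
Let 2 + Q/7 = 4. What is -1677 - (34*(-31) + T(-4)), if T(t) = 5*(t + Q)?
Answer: -673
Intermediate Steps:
Q = 14 (Q = -14 + 7*4 = -14 + 28 = 14)
T(t) = 70 + 5*t (T(t) = 5*(t + 14) = 5*(14 + t) = 70 + 5*t)
-1677 - (34*(-31) + T(-4)) = -1677 - (34*(-31) + (70 + 5*(-4))) = -1677 - (-1054 + (70 - 20)) = -1677 - (-1054 + 50) = -1677 - 1*(-1004) = -1677 + 1004 = -673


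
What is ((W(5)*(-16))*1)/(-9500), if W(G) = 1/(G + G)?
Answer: 2/11875 ≈ 0.00016842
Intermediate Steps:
W(G) = 1/(2*G)
((W(5)*(-16))*1)/(-9500) = ((((1/2)/5)*(-16))*1)/(-9500) = ((((1/2)*(1/5))*(-16))*1)*(-1/9500) = (((1/10)*(-16))*1)*(-1/9500) = -8/5*1*(-1/9500) = -8/5*(-1/9500) = 2/11875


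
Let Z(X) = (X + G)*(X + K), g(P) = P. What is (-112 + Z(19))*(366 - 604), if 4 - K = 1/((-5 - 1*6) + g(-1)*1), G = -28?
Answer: 152201/2 ≈ 76101.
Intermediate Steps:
K = 49/12 (K = 4 - 1/((-5 - 1*6) - 1*1) = 4 - 1/((-5 - 6) - 1) = 4 - 1/(-11 - 1) = 4 - 1/(-12) = 4 - 1*(-1/12) = 4 + 1/12 = 49/12 ≈ 4.0833)
Z(X) = (-28 + X)*(49/12 + X) (Z(X) = (X - 28)*(X + 49/12) = (-28 + X)*(49/12 + X))
(-112 + Z(19))*(366 - 604) = (-112 + (-343/3 + 19² - 287/12*19))*(366 - 604) = (-112 + (-343/3 + 361 - 5453/12))*(-238) = (-112 - 831/4)*(-238) = -1279/4*(-238) = 152201/2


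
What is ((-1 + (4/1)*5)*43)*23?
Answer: 18791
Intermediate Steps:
((-1 + (4/1)*5)*43)*23 = ((-1 + (4*1)*5)*43)*23 = ((-1 + 4*5)*43)*23 = ((-1 + 20)*43)*23 = (19*43)*23 = 817*23 = 18791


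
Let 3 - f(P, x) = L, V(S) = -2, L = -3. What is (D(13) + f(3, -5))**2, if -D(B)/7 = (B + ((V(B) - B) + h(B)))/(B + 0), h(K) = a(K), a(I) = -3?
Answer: 12769/169 ≈ 75.556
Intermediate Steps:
h(K) = -3
f(P, x) = 6 (f(P, x) = 3 - 1*(-3) = 3 + 3 = 6)
D(B) = 35/B (D(B) = -7*(B + ((-2 - B) - 3))/(B + 0) = -7*(B + (-5 - B))/B = -(-35)/B = 35/B)
(D(13) + f(3, -5))**2 = (35/13 + 6)**2 = (113/13)**2 = 12769/169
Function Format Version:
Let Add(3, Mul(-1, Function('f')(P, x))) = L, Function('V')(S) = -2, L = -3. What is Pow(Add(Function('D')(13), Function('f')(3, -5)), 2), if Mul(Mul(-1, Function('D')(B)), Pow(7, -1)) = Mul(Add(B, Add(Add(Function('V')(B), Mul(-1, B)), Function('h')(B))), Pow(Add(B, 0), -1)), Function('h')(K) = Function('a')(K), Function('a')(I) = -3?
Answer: Rational(12769, 169) ≈ 75.556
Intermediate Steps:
Function('h')(K) = -3
Function('f')(P, x) = 6 (Function('f')(P, x) = Add(3, Mul(-1, -3)) = Add(3, 3) = 6)
Function('D')(B) = Mul(35, Pow(B, -1)) (Function('D')(B) = Mul(-7, Mul(Add(B, Add(Add(-2, Mul(-1, B)), -3)), Pow(Add(B, 0), -1))) = Mul(-7, Mul(Add(B, Add(-5, Mul(-1, B))), Pow(B, -1))) = Mul(-7, Mul(-5, Pow(B, -1))) = Mul(35, Pow(B, -1)))
Pow(Add(Function('D')(13), Function('f')(3, -5)), 2) = Pow(Add(Mul(35, Pow(13, -1)), 6), 2) = Pow(Add(Mul(35, Rational(1, 13)), 6), 2) = Pow(Add(Rational(35, 13), 6), 2) = Pow(Rational(113, 13), 2) = Rational(12769, 169)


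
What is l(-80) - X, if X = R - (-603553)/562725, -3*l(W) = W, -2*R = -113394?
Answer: -31890416878/562725 ≈ -56671.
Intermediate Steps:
R = 56697 (R = -½*(-113394) = 56697)
l(W) = -W/3
X = 31905422878/562725 (X = 56697 - (-603553)/562725 = 56697 - 1*(-603553/562725) = 56697 + 603553/562725 = 31905422878/562725 ≈ 56698.)
l(-80) - X = -⅓*(-80) - 1*31905422878/562725 = 80/3 - 31905422878/562725 = -31890416878/562725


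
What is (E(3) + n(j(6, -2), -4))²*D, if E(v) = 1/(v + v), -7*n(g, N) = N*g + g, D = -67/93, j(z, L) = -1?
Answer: -8107/164052 ≈ -0.049417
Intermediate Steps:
D = -67/93 (D = -67*1/93 = -67/93 ≈ -0.72043)
n(g, N) = -g/7 - N*g/7 (n(g, N) = -(N*g + g)/7 = -(g + N*g)/7 = -g/7 - N*g/7)
E(v) = 1/(2*v)
(E(3) + n(j(6, -2), -4))²*D = ((½)/3 - ⅐*(-1)*(1 - 4))²*(-67/93) = ((½)*(⅓) - ⅐*(-1)*(-3))²*(-67/93) = (⅙ - 3/7)²*(-67/93) = (-11/42)²*(-67/93) = (121/1764)*(-67/93) = -8107/164052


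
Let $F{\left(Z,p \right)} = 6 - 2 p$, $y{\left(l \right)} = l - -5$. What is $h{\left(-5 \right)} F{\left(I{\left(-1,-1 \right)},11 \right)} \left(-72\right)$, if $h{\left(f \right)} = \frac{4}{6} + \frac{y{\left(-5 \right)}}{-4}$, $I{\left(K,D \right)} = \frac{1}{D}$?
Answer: $768$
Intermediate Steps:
$y{\left(l \right)} = 5 + l$ ($y{\left(l \right)} = l + 5 = 5 + l$)
$h{\left(f \right)} = \frac{2}{3}$ ($h{\left(f \right)} = \frac{4}{6} + \frac{5 - 5}{-4} = 4 \cdot \frac{1}{6} + 0 \left(- \frac{1}{4}\right) = \frac{2}{3} + 0 = \frac{2}{3}$)
$h{\left(-5 \right)} F{\left(I{\left(-1,-1 \right)},11 \right)} \left(-72\right) = \frac{2 \left(6 - 22\right)}{3} \left(-72\right) = \frac{2}{3} \left(-16\right) \left(-72\right) = \left(- \frac{32}{3}\right) \left(-72\right) = 768$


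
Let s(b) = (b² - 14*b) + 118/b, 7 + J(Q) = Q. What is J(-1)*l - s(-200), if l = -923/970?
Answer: -415080437/9700 ≈ -42792.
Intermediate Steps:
J(Q) = -7 + Q
s(b) = b² - 14*b + 118/b
l = -923/970 (l = -923*1/970 = -923/970 ≈ -0.95155)
J(-1)*l - s(-200) = (-7 - 1)*(-923/970) - (118 + (-200)²*(-14 - 200))/(-200) = -8*(-923/970) - (-1)*(118 + 40000*(-214))/200 = 3692/485 - (-1)*(118 - 8560000)/200 = 3692/485 - (-1)*(-8559882)/200 = 3692/485 - 1*4279941/100 = 3692/485 - 4279941/100 = -415080437/9700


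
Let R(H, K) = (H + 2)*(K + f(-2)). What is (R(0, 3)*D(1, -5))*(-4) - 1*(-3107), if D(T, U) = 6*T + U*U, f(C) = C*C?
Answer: 1371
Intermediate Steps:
f(C) = C²
R(H, K) = (2 + H)*(4 + K) (R(H, K) = (H + 2)*(K + (-2)²) = (2 + H)*(K + 4) = (2 + H)*(4 + K))
D(T, U) = U² + 6*T (D(T, U) = 6*T + U² = U² + 6*T)
(R(0, 3)*D(1, -5))*(-4) - 1*(-3107) = ((8 + 2*3 + 4*0 + 0*3)*((-5)² + 6*1))*(-4) - 1*(-3107) = ((8 + 6 + 0 + 0)*(25 + 6))*(-4) + 3107 = (14*31)*(-4) + 3107 = 434*(-4) + 3107 = -1736 + 3107 = 1371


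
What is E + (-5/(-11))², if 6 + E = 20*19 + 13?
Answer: 46852/121 ≈ 387.21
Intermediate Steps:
E = 387 (E = -6 + (20*19 + 13) = -6 + (380 + 13) = -6 + 393 = 387)
E + (-5/(-11))² = 387 + (-5/(-11))² = 387 + (-5*(-1/11))² = 387 + (5/11)² = 387 + 25/121 = 46852/121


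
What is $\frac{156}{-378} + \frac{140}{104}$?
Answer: $\frac{1529}{1638} \approx 0.93346$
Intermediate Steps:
$\frac{156}{-378} + \frac{140}{104} = 156 \left(- \frac{1}{378}\right) + 140 \cdot \frac{1}{104} = - \frac{26}{63} + \frac{35}{26} = \frac{1529}{1638}$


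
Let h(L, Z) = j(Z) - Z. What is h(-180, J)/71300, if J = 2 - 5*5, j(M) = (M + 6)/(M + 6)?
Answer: 6/17825 ≈ 0.00033661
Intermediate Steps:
j(M) = 1 (j(M) = (6 + M)/(6 + M) = 1)
J = -23 (J = 2 - 25 = -23)
h(L, Z) = 1 - Z
h(-180, J)/71300 = (1 - 1*(-23))/71300 = (1 + 23)*(1/71300) = 24*(1/71300) = 6/17825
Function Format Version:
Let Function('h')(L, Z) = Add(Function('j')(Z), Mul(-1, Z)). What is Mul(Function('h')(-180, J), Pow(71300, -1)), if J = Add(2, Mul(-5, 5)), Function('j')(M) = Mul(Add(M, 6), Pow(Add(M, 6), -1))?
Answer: Rational(6, 17825) ≈ 0.00033661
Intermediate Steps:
Function('j')(M) = 1 (Function('j')(M) = Mul(Add(6, M), Pow(Add(6, M), -1)) = 1)
J = -23 (J = Add(2, -25) = -23)
Function('h')(L, Z) = Add(1, Mul(-1, Z))
Mul(Function('h')(-180, J), Pow(71300, -1)) = Mul(Add(1, Mul(-1, -23)), Pow(71300, -1)) = Mul(Add(1, 23), Rational(1, 71300)) = Mul(24, Rational(1, 71300)) = Rational(6, 17825)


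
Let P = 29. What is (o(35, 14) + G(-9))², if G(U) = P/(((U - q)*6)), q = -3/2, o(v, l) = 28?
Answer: 1515361/2025 ≈ 748.33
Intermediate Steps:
q = -3/2 (q = -3*½ = -3/2 ≈ -1.5000)
G(U) = 29/(9 + 6*U) (G(U) = 29/(((U - 1*(-3/2))*6)) = 29/(((U + 3/2)*6)) = 29/(((3/2 + U)*6)) = 29/(9 + 6*U))
(o(35, 14) + G(-9))² = (28 + 29/(3*(3 + 2*(-9))))² = (28 + 29/(3*(3 - 18)))² = (28 + (29/3)/(-15))² = (28 + (29/3)*(-1/15))² = (28 - 29/45)² = (1231/45)² = 1515361/2025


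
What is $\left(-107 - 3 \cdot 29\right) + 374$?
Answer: $180$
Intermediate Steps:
$\left(-107 - 3 \cdot 29\right) + 374 = \left(-107 - 87\right) + 374 = -194 + 374 = 180$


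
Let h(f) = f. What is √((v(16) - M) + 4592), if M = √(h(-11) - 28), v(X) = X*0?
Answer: √(4592 - I*√39) ≈ 67.764 - 0.0461*I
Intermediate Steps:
v(X) = 0
M = I*√39 (M = √(-11 - 28) = √(-39) = I*√39 ≈ 6.245*I)
√((v(16) - M) + 4592) = √((0 - I*√39) + 4592) = √(-I*√39 + 4592) = √(4592 - I*√39)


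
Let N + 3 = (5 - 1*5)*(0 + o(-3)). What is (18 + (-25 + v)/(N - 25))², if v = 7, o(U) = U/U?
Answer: 68121/196 ≈ 347.56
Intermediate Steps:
o(U) = 1
N = -3 (N = -3 + (5 - 1*5)*(0 + 1) = -3 + (5 - 5)*1 = -3 + 0*1 = -3 + 0 = -3)
(18 + (-25 + v)/(N - 25))² = (18 + (-25 + 7)/(-3 - 25))² = (18 - 18/(-28))² = (18 - 18*(-1/28))² = (18 + 9/14)² = (261/14)² = 68121/196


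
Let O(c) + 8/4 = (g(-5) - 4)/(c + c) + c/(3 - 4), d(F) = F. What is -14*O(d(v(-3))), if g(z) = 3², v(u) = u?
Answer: -7/3 ≈ -2.3333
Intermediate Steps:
g(z) = 9
O(c) = -2 - c + 5/(2*c) (O(c) = -2 + ((9 - 4)/(c + c) + c/(3 - 4)) = -2 + (5/((2*c)) + c/(-1)) = -2 + (5*(1/(2*c)) - c) = -2 + (5/(2*c) - c) = -2 + (-c + 5/(2*c)) = -2 - c + 5/(2*c))
-14*O(d(v(-3))) = -14*(-2 - 1*(-3) + (5/2)/(-3)) = -14*(-2 + 3 + (5/2)*(-⅓)) = -14*(-2 + 3 - ⅚) = -14*⅙ = -7/3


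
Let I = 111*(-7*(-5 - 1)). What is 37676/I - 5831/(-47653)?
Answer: 911279275/111079143 ≈ 8.2039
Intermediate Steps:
I = 4662 (I = 111*(-7*(-6)) = 111*42 = 4662)
37676/I - 5831/(-47653) = 37676/4662 - 5831/(-47653) = 37676*(1/4662) - 5831*(-1/47653) = 18838/2331 + 5831/47653 = 911279275/111079143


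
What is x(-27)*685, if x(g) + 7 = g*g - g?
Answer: 513065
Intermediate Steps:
x(g) = -7 + g² - g (x(g) = -7 + (g*g - g) = -7 + (g² - g) = -7 + g² - g)
x(-27)*685 = (-7 + (-27)² - 1*(-27))*685 = (-7 + 729 + 27)*685 = 749*685 = 513065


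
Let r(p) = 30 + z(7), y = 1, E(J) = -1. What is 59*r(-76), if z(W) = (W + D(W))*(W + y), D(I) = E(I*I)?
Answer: 4602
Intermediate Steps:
D(I) = -1
z(W) = (1 + W)*(-1 + W) (z(W) = (W - 1)*(W + 1) = (-1 + W)*(1 + W) = (1 + W)*(-1 + W))
r(p) = 78 (r(p) = 30 + (-1 + 7²) = 30 + (-1 + 49) = 30 + 48 = 78)
59*r(-76) = 59*78 = 4602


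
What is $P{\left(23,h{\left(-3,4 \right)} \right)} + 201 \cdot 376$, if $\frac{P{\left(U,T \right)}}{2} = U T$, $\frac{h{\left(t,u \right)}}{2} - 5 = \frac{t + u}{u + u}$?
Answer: $\frac{152095}{2} \approx 76048.0$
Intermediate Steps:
$h{\left(t,u \right)} = 10 + \frac{t + u}{u}$ ($h{\left(t,u \right)} = 10 + 2 \frac{t + u}{u + u} = 10 + 2 \frac{t + u}{2 u} = 10 + \frac{t + u}{u}$)
$P{\left(U,T \right)} = 2 T U$ ($P{\left(U,T \right)} = 2 U T = 2 T U$)
$P{\left(23,h{\left(-3,4 \right)} \right)} + 201 \cdot 376 = 2 \left(11 - \frac{3}{4}\right) 23 + 201 \cdot 376 = 2 \left(11 - \frac{3}{4}\right) 23 + 75576 = 2 \cdot \frac{41}{4} \cdot 23 + 75576 = \frac{943}{2} + 75576 = \frac{152095}{2}$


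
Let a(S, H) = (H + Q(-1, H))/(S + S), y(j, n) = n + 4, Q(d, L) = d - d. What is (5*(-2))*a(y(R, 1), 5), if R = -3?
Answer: -5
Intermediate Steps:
Q(d, L) = 0
y(j, n) = 4 + n
a(S, H) = H/(2*S) (a(S, H) = (H + 0)/(S + S) = H/((2*S)) = H*(1/(2*S)) = H/(2*S))
(5*(-2))*a(y(R, 1), 5) = (5*(-2))*((½)*5/(4 + 1)) = -5*5/5 = -10*½ = -5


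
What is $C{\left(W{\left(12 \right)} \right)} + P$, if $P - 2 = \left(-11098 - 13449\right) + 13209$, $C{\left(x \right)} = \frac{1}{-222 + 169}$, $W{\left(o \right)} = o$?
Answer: $- \frac{600809}{53} \approx -11336.0$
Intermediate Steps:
$C{\left(x \right)} = - \frac{1}{53}$ ($C{\left(x \right)} = \frac{1}{-53} = - \frac{1}{53}$)
$P = -11336$ ($P = 2 + \left(\left(-11098 - 13449\right) + 13209\right) = 2 + \left(-24547 + 13209\right) = 2 - 11338 = -11336$)
$C{\left(W{\left(12 \right)} \right)} + P = - \frac{1}{53} - 11336 = - \frac{600809}{53}$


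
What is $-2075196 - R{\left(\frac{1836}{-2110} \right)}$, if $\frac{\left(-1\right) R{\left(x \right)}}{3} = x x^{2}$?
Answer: $- \frac{2436783325296396}{1174241375} \approx -2.0752 \cdot 10^{6}$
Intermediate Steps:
$R{\left(x \right)} = - 3 x^{3}$ ($R{\left(x \right)} = - 3 x x^{2} = - 3 x^{3}$)
$-2075196 - R{\left(\frac{1836}{-2110} \right)} = -2075196 - - 3 \left(\frac{1836}{-2110}\right)^{3} = -2075196 - - 3 \left(1836 \left(- \frac{1}{2110}\right)\right)^{3} = -2075196 - - 3 \left(- \frac{918}{1055}\right)^{3} = -2075196 - \left(-3\right) \left(- \frac{773620632}{1174241375}\right) = -2075196 - \frac{2320861896}{1174241375} = - \frac{2436783325296396}{1174241375}$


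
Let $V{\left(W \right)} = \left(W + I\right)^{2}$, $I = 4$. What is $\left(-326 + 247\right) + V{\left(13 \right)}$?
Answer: $210$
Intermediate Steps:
$V{\left(W \right)} = \left(4 + W\right)^{2}$ ($V{\left(W \right)} = \left(W + 4\right)^{2} = \left(4 + W\right)^{2}$)
$\left(-326 + 247\right) + V{\left(13 \right)} = \left(-326 + 247\right) + \left(4 + 13\right)^{2} = -79 + 17^{2} = -79 + 289 = 210$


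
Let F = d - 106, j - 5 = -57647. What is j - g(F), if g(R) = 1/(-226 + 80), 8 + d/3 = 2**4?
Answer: -8415731/146 ≈ -57642.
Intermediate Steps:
j = -57642 (j = 5 - 57647 = -57642)
d = 24 (d = -24 + 3*2**4 = -24 + 3*16 = -24 + 48 = 24)
F = -82 (F = 24 - 106 = -82)
g(R) = -1/146 (g(R) = 1/(-146) = -1/146)
j - g(F) = -57642 - 1*(-1/146) = -57642 + 1/146 = -8415731/146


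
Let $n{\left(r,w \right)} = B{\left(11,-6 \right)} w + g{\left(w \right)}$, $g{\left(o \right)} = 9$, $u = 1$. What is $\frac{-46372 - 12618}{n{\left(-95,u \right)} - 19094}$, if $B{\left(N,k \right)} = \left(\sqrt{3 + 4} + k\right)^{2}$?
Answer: $\frac{280821895}{90649189} - \frac{176970 \sqrt{7}}{90649189} \approx 3.0927$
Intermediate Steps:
$B{\left(N,k \right)} = \left(k + \sqrt{7}\right)^{2}$ ($B{\left(N,k \right)} = \left(\sqrt{7} + k\right)^{2} = \left(k + \sqrt{7}\right)^{2}$)
$n{\left(r,w \right)} = 9 + w \left(-6 + \sqrt{7}\right)^{2}$ ($n{\left(r,w \right)} = \left(-6 + \sqrt{7}\right)^{2} w + 9 = w \left(-6 + \sqrt{7}\right)^{2} + 9 = 9 + w \left(-6 + \sqrt{7}\right)^{2}$)
$\frac{-46372 - 12618}{n{\left(-95,u \right)} - 19094} = \frac{-46372 - 12618}{\left(9 + 1 \left(6 - \sqrt{7}\right)^{2}\right) - 19094} = - \frac{58990}{\left(9 + \left(6 - \sqrt{7}\right)^{2}\right) - 19094} = - \frac{58990}{-19085 + \left(6 - \sqrt{7}\right)^{2}}$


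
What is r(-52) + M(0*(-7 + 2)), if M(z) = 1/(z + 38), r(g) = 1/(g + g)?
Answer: 33/1976 ≈ 0.016700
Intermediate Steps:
r(g) = 1/(2*g)
M(z) = 1/(38 + z)
r(-52) + M(0*(-7 + 2)) = (½)/(-52) + 1/(38 + 0*(-7 + 2)) = (½)*(-1/52) + 1/(38 + 0*(-5)) = -1/104 + 1/(38 + 0) = -1/104 + 1/38 = 33/1976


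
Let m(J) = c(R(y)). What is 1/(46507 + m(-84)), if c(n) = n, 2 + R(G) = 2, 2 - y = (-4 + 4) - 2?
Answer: 1/46507 ≈ 2.1502e-5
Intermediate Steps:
y = 4 (y = 2 - ((-4 + 4) - 2) = 2 - (0 - 2) = 2 - 1*(-2) = 2 + 2 = 4)
R(G) = 0 (R(G) = -2 + 2 = 0)
m(J) = 0
1/(46507 + m(-84)) = 1/(46507 + 0) = 1/46507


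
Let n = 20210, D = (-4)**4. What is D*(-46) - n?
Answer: -31986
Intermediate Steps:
D = 256
D*(-46) - n = 256*(-46) - 1*20210 = -11776 - 20210 = -31986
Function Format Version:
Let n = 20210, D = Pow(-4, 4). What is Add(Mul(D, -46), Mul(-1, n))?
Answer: -31986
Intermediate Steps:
D = 256
Add(Mul(D, -46), Mul(-1, n)) = Add(Mul(256, -46), Mul(-1, 20210)) = Add(-11776, -20210) = -31986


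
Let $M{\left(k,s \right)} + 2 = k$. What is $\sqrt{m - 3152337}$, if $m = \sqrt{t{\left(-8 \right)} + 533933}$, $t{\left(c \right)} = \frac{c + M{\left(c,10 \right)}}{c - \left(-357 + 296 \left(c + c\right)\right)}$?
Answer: $\frac{\sqrt{-1006304778825 + 1695 \sqrt{18938306755}}}{565} \approx 1775.3 i$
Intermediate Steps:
$M{\left(k,s \right)} = -2 + k$
$t{\left(c \right)} = \frac{-2 + 2 c}{357 - 591 c}$ ($t{\left(c \right)} = \frac{c + \left(-2 + c\right)}{c - \left(-357 + 296 \left(c + c\right)\right)} = \frac{-2 + 2 c}{c - \left(-357 + 296 \cdot 2 c\right)} = \frac{-2 + 2 c}{c - \left(-357 + 592 c\right)} = \frac{-2 + 2 c}{357 - 591 c}$)
$m = \frac{3 \sqrt{18938306755}}{565}$ ($m = \sqrt{\frac{2 \left(1 - -8\right)}{3 \left(-119 + 197 \left(-8\right)\right)} + 533933} = \sqrt{\frac{2 \left(1 + 8\right)}{3 \left(-119 - 1576\right)} + 533933} = \sqrt{\frac{2}{3} \frac{1}{-1695} \cdot 9 + 533933} = \sqrt{\frac{2}{3} \left(- \frac{1}{1695}\right) 9 + 533933} = \sqrt{- \frac{2}{565} + 533933} = \sqrt{\frac{301672143}{565}} = \frac{3 \sqrt{18938306755}}{565} \approx 730.71$)
$\sqrt{m - 3152337} = \sqrt{\frac{3 \sqrt{18938306755}}{565} - 3152337} = \sqrt{-3152337 + \frac{3 \sqrt{18938306755}}{565}}$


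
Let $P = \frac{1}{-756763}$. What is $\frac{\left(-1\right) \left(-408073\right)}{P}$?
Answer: $-308814547699$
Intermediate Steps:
$P = - \frac{1}{756763} \approx -1.3214 \cdot 10^{-6}$
$\frac{\left(-1\right) \left(-408073\right)}{P} = \frac{\left(-1\right) \left(-408073\right)}{- \frac{1}{756763}} = 408073 \left(-756763\right) = -308814547699$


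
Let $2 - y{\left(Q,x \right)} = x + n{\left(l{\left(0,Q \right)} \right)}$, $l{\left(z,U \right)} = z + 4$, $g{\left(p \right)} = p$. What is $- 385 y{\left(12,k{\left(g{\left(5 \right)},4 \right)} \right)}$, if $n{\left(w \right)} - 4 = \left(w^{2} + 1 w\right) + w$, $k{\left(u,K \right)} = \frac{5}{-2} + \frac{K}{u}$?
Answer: $\frac{18711}{2} \approx 9355.5$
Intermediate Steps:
$l{\left(z,U \right)} = 4 + z$
$k{\left(u,K \right)} = - \frac{5}{2} + \frac{K}{u}$ ($k{\left(u,K \right)} = 5 \left(- \frac{1}{2}\right) + \frac{K}{u} = - \frac{5}{2} + \frac{K}{u}$)
$n{\left(w \right)} = 4 + w^{2} + 2 w$ ($n{\left(w \right)} = 4 + \left(\left(w^{2} + 1 w\right) + w\right) = 4 + \left(\left(w^{2} + w\right) + w\right) = 4 + \left(\left(w + w^{2}\right) + w\right) = 4 + \left(w^{2} + 2 w\right) = 4 + w^{2} + 2 w$)
$y{\left(Q,x \right)} = -26 - x$ ($y{\left(Q,x \right)} = 2 - \left(x + \left(4 + \left(4 + 0\right)^{2} + 2 \left(4 + 0\right)\right)\right) = 2 - \left(x + \left(4 + 4^{2} + 2 \cdot 4\right)\right) = 2 - \left(x + \left(4 + 16 + 8\right)\right) = 2 - \left(x + 28\right) = 2 - \left(28 + x\right) = -26 - x$)
$- 385 y{\left(12,k{\left(g{\left(5 \right)},4 \right)} \right)} = - 385 \left(-26 - \left(- \frac{5}{2} + \frac{4}{5}\right)\right) = - 385 \left(-26 - - \frac{17}{10}\right) = - 385 \left(-26 + \frac{17}{10}\right) = \left(-385\right) \left(- \frac{243}{10}\right) = \frac{18711}{2}$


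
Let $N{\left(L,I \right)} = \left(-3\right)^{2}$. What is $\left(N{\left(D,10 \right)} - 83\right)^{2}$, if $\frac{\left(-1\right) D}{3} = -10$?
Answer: $5476$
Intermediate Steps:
$D = 30$ ($D = \left(-3\right) \left(-10\right) = 30$)
$N{\left(L,I \right)} = 9$
$\left(N{\left(D,10 \right)} - 83\right)^{2} = \left(9 - 83\right)^{2} = \left(-74\right)^{2} = 5476$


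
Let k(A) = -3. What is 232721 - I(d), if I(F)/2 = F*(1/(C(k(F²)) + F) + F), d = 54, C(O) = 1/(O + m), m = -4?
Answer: 85536397/377 ≈ 2.2689e+5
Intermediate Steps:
C(O) = 1/(-4 + O) (C(O) = 1/(O - 4) = 1/(-4 + O))
I(F) = 2*F*(F + 1/(-⅐ + F)) (I(F) = 2*(F*(1/(1/(-4 - 3) + F) + F)) = 2*(F*(1/(1/(-7) + F) + F)) = 2*(F*(1/(-⅐ + F) + F)) = 2*(F*(F + 1/(-⅐ + F))) = 2*F*(F + 1/(-⅐ + F)))
232721 - I(d) = 232721 - 2*54*(7 - 1*54 + 7*54²)/(-1 + 7*54) = 232721 - 2*54*(7 - 54 + 7*2916)/(-1 + 378) = 232721 - 2*54*(7 - 54 + 20412)/377 = 232721 - 2*54*20365/377 = 232721 - 1*2199420/377 = 232721 - 2199420/377 = 85536397/377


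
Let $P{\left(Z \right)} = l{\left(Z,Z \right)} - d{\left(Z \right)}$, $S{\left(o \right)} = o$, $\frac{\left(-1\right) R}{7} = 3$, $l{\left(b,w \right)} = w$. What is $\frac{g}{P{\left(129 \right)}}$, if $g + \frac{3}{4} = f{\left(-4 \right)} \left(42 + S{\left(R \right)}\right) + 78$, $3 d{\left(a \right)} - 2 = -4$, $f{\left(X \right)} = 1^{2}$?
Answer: $\frac{1179}{1556} \approx 0.75771$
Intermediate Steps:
$f{\left(X \right)} = 1$
$d{\left(a \right)} = - \frac{2}{3}$ ($d{\left(a \right)} = \frac{2}{3} + \frac{1}{3} \left(-4\right) = \frac{2}{3} - \frac{4}{3} = - \frac{2}{3}$)
$R = -21$ ($R = \left(-7\right) 3 = -21$)
$P{\left(Z \right)} = \frac{2}{3} + Z$ ($P{\left(Z \right)} = Z - - \frac{2}{3} = Z + \frac{2}{3} = \frac{2}{3} + Z$)
$g = \frac{393}{4}$ ($g = - \frac{3}{4} + \left(1 \left(42 - 21\right) + 78\right) = - \frac{3}{4} + \left(1 \cdot 21 + 78\right) = - \frac{3}{4} + \left(21 + 78\right) = - \frac{3}{4} + 99 = \frac{393}{4} \approx 98.25$)
$\frac{g}{P{\left(129 \right)}} = \frac{393}{4 \left(\frac{2}{3} + 129\right)} = \frac{393}{4 \cdot \frac{389}{3}} = \frac{393}{4} \cdot \frac{3}{389} = \frac{1179}{1556}$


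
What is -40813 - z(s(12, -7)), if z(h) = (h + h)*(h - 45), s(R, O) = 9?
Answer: -40165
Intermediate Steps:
z(h) = 2*h*(-45 + h) (z(h) = (2*h)*(-45 + h) = 2*h*(-45 + h))
-40813 - z(s(12, -7)) = -40813 - 2*9*(-45 + 9) = -40813 - 2*9*(-36) = -40813 - 1*(-648) = -40813 + 648 = -40165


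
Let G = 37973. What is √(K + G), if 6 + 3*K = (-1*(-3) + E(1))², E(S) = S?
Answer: √341787/3 ≈ 194.88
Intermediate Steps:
K = 10/3 (K = -2 + (-1*(-3) + 1)²/3 = -2 + (3 + 1)²/3 = -2 + (⅓)*4² = -2 + (⅓)*16 = -2 + 16/3 = 10/3 ≈ 3.3333)
√(K + G) = √(10/3 + 37973) = √(113929/3) = √341787/3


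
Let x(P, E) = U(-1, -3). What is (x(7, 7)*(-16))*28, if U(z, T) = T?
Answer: 1344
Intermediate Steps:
x(P, E) = -3
(x(7, 7)*(-16))*28 = -3*(-16)*28 = 48*28 = 1344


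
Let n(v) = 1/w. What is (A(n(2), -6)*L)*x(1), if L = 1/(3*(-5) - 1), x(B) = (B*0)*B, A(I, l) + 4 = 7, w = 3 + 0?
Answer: 0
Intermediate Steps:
w = 3
n(v) = ⅓ (n(v) = 1/3 = ⅓)
A(I, l) = 3 (A(I, l) = -4 + 7 = 3)
x(B) = 0 (x(B) = 0*B = 0)
L = -1/16 (L = 1/(-15 - 1) = 1/(-16) = -1/16 ≈ -0.062500)
(A(n(2), -6)*L)*x(1) = (3*(-1/16))*0 = -3/16*0 = 0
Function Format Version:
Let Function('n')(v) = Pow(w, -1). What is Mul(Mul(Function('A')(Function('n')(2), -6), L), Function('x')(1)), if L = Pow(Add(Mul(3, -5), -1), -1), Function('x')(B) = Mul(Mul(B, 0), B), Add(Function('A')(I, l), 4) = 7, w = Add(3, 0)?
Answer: 0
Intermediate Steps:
w = 3
Function('n')(v) = Rational(1, 3) (Function('n')(v) = Pow(3, -1) = Rational(1, 3))
Function('A')(I, l) = 3 (Function('A')(I, l) = Add(-4, 7) = 3)
Function('x')(B) = 0 (Function('x')(B) = Mul(0, B) = 0)
L = Rational(-1, 16) (L = Pow(Add(-15, -1), -1) = Pow(-16, -1) = Rational(-1, 16) ≈ -0.062500)
Mul(Mul(Function('A')(Function('n')(2), -6), L), Function('x')(1)) = Mul(Mul(3, Rational(-1, 16)), 0) = Mul(Rational(-3, 16), 0) = 0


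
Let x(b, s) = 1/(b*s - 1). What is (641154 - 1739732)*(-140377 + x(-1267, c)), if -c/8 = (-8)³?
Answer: 800319688537445076/5189633 ≈ 1.5422e+11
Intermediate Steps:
c = 4096 (c = -8*(-8)³ = -8*(-512) = 4096)
x(b, s) = 1/(-1 + b*s)
(641154 - 1739732)*(-140377 + x(-1267, c)) = (641154 - 1739732)*(-140377 + 1/(-1 - 1267*4096)) = -1098578*(-140377 + 1/(-1 - 5189632)) = -1098578*(-140377 + 1/(-5189633)) = -1098578*(-140377 - 1/5189633) = -1098578*(-728505111642/5189633) = 800319688537445076/5189633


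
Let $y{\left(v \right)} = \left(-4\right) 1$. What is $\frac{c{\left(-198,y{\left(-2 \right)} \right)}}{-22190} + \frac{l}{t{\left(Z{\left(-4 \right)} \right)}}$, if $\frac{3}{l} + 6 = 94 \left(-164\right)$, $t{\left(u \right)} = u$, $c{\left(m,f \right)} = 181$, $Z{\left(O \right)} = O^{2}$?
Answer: $- \frac{22364341}{2737713440} \approx -0.008169$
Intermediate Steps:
$y{\left(v \right)} = -4$
$l = - \frac{3}{15422}$ ($l = \frac{3}{-6 + 94 \left(-164\right)} = \frac{3}{-6 - 15416} = \frac{3}{-15422} = 3 \left(- \frac{1}{15422}\right) = - \frac{3}{15422} \approx -0.00019453$)
$\frac{c{\left(-198,y{\left(-2 \right)} \right)}}{-22190} + \frac{l}{t{\left(Z{\left(-4 \right)} \right)}} = \frac{181}{-22190} - \frac{3}{15422 \left(-4\right)^{2}} = 181 \left(- \frac{1}{22190}\right) - \frac{3}{15422 \cdot 16} = - \frac{181}{22190} - \frac{3}{246752} = - \frac{22364341}{2737713440}$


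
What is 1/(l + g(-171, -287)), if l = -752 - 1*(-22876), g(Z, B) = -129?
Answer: 1/21995 ≈ 4.5465e-5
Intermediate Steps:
l = 22124 (l = -752 + 22876 = 22124)
1/(l + g(-171, -287)) = 1/(22124 - 129) = 1/21995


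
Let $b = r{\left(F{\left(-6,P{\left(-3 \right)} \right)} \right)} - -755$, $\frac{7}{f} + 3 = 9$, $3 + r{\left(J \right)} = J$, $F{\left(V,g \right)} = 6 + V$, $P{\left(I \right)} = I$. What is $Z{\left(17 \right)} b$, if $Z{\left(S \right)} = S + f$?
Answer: $\frac{40984}{3} \approx 13661.0$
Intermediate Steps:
$r{\left(J \right)} = -3 + J$
$f = \frac{7}{6}$ ($f = \frac{7}{-3 + 9} = \frac{7}{6} \approx 1.1667$)
$b = 752$ ($b = \left(-3 + \left(6 - 6\right)\right) - -755 = \left(-3 + 0\right) + 755 = -3 + 755 = 752$)
$Z{\left(S \right)} = \frac{7}{6} + S$ ($Z{\left(S \right)} = S + \frac{7}{6} = \frac{7}{6} + S$)
$Z{\left(17 \right)} b = \left(\frac{7}{6} + 17\right) 752 = \frac{109}{6} \cdot 752 = \frac{40984}{3}$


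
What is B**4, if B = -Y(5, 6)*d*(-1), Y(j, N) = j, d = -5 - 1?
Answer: 810000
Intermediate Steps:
d = -6
B = -30 (B = -5*(-6)*(-1) = -(-30)*(-1) = -1*30 = -30)
B**4 = (-30)**4 = 810000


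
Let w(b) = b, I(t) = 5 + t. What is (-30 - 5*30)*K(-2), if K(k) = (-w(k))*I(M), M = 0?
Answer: -1800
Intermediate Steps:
K(k) = -5*k (K(k) = (-k)*(5 + 0) = -k*5 = -5*k)
(-30 - 5*30)*K(-2) = (-30 - 5*30)*(-5*(-2)) = (-30 - 150)*10 = -180*10 = -1800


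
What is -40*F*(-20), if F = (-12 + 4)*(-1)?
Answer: 6400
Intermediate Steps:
F = 8 (F = -8*(-1) = 8)
-40*F*(-20) = -40*8*(-20) = -320*(-20) = 6400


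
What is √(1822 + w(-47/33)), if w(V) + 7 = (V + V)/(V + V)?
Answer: 2*√454 ≈ 42.615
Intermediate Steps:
w(V) = -6 (w(V) = -7 + (V + V)/(V + V) = -7 + (2*V)/((2*V)) = -7 + (2*V)*(1/(2*V)) = -7 + 1 = -6)
√(1822 + w(-47/33)) = √(1822 - 6) = √1816 = 2*√454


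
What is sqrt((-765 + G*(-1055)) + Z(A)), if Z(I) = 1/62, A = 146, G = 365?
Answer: I*sqrt(1483168898)/62 ≈ 621.16*I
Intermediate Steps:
Z(I) = 1/62
sqrt((-765 + G*(-1055)) + Z(A)) = sqrt((-765 + 365*(-1055)) + 1/62) = sqrt((-765 - 385075) + 1/62) = sqrt(-385840 + 1/62) = sqrt(-23922079/62) = I*sqrt(1483168898)/62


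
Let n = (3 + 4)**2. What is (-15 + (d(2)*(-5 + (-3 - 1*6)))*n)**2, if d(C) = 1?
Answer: 491401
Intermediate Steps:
n = 49 (n = 7**2 = 49)
(-15 + (d(2)*(-5 + (-3 - 1*6)))*n)**2 = (-15 + (1*(-5 + (-3 - 1*6)))*49)**2 = (-15 + (1*(-5 + (-3 - 6)))*49)**2 = (-15 + (1*(-5 - 9))*49)**2 = (-15 + (1*(-14))*49)**2 = (-15 - 14*49)**2 = (-15 - 686)**2 = (-701)**2 = 491401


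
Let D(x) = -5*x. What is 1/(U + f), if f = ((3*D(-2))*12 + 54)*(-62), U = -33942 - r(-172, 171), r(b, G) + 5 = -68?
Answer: -1/59537 ≈ -1.6796e-5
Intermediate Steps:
r(b, G) = -73 (r(b, G) = -5 - 68 = -73)
U = -33869 (U = -33942 - 1*(-73) = -33942 + 73 = -33869)
f = -25668 (f = ((3*(-5*(-2)))*12 + 54)*(-62) = ((3*10)*12 + 54)*(-62) = (30*12 + 54)*(-62) = (360 + 54)*(-62) = 414*(-62) = -25668)
1/(U + f) = 1/(-33869 - 25668) = 1/(-59537) = -1/59537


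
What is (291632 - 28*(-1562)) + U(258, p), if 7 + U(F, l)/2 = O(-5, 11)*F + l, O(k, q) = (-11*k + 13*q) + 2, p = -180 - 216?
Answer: 437762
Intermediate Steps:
p = -396
O(k, q) = 2 - 11*k + 13*q
U(F, l) = -14 + 2*l + 400*F (U(F, l) = -14 + 2*((2 - 11*(-5) + 13*11)*F + l) = -14 + 2*((2 + 55 + 143)*F + l) = -14 + 2*(200*F + l) = -14 + 2*(l + 200*F) = -14 + (2*l + 400*F) = -14 + 2*l + 400*F)
(291632 - 28*(-1562)) + U(258, p) = (291632 - 28*(-1562)) + (-14 + 2*(-396) + 400*258) = (291632 + 43736) + (-14 - 792 + 103200) = 335368 + 102394 = 437762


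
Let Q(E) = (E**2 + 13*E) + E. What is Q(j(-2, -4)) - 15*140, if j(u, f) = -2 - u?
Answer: -2100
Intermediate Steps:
Q(E) = E**2 + 14*E
Q(j(-2, -4)) - 15*140 = (-2 - 1*(-2))*(14 + (-2 - 1*(-2))) - 15*140 = (-2 + 2)*(14 + (-2 + 2)) - 2100 = 0*(14 + 0) - 2100 = 0*14 - 2100 = 0 - 2100 = -2100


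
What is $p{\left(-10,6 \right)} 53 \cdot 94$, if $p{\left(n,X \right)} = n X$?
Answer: $-298920$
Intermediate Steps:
$p{\left(n,X \right)} = X n$
$p{\left(-10,6 \right)} 53 \cdot 94 = 6 \left(-10\right) 53 \cdot 94 = \left(-60\right) 53 \cdot 94 = \left(-3180\right) 94 = -298920$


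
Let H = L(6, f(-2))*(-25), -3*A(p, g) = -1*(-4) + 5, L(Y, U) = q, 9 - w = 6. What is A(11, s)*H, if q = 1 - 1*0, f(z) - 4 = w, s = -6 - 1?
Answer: 75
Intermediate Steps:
s = -7
w = 3 (w = 9 - 1*6 = 9 - 6 = 3)
f(z) = 7 (f(z) = 4 + 3 = 7)
q = 1 (q = 1 + 0 = 1)
L(Y, U) = 1
A(p, g) = -3 (A(p, g) = -(-1*(-4) + 5)/3 = -(4 + 5)/3 = -1/3*9 = -3)
H = -25 (H = 1*(-25) = -25)
A(11, s)*H = -3*(-25) = 75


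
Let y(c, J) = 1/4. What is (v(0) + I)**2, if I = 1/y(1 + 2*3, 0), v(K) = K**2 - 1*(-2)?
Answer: 36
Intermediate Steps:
y(c, J) = 1/4
v(K) = 2 + K**2 (v(K) = K**2 + 2 = 2 + K**2)
I = 4 (I = 1/(1/4) = 4)
(v(0) + I)**2 = ((2 + 0**2) + 4)**2 = ((2 + 0) + 4)**2 = (2 + 4)**2 = 6**2 = 36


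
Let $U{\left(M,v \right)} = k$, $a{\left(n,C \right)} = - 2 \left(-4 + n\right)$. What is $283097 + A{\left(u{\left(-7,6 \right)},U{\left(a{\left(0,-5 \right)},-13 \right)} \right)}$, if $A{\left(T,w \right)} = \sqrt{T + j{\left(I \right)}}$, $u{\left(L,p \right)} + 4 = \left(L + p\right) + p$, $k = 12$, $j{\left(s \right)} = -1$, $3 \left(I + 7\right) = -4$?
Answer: $283097$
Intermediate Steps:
$I = - \frac{25}{3}$ ($I = -7 + \frac{1}{3} \left(-4\right) = -7 - \frac{4}{3} = - \frac{25}{3} \approx -8.3333$)
$u{\left(L,p \right)} = -4 + L + 2 p$ ($u{\left(L,p \right)} = -4 + \left(\left(L + p\right) + p\right) = -4 + \left(L + 2 p\right) = -4 + L + 2 p$)
$a{\left(n,C \right)} = 8 - 2 n$
$U{\left(M,v \right)} = 12$
$A{\left(T,w \right)} = \sqrt{-1 + T}$ ($A{\left(T,w \right)} = \sqrt{T - 1} = \sqrt{-1 + T}$)
$283097 + A{\left(u{\left(-7,6 \right)},U{\left(a{\left(0,-5 \right)},-13 \right)} \right)} = 283097 + \sqrt{-1 - -1} = 283097 + \sqrt{-1 + 1} = 283097 + \sqrt{0} = 283097 + 0 = 283097$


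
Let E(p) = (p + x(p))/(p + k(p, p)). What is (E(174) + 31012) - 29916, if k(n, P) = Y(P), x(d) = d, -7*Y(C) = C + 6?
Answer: 190014/173 ≈ 1098.3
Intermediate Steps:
Y(C) = -6/7 - C/7 (Y(C) = -(C + 6)/7 = -(6 + C)/7 = -6/7 - C/7)
k(n, P) = -6/7 - P/7
E(p) = 2*p/(-6/7 + 6*p/7) (E(p) = (p + p)/(p + (-6/7 - p/7)) = (2*p)/(-6/7 + 6*p/7) = 2*p/(-6/7 + 6*p/7))
(E(174) + 31012) - 29916 = ((7/3)*174/(-1 + 174) + 31012) - 29916 = ((7/3)*174/173 + 31012) - 29916 = ((7/3)*174*(1/173) + 31012) - 29916 = (406/173 + 31012) - 29916 = 5365482/173 - 29916 = 190014/173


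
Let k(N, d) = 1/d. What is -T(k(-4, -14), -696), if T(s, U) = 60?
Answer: -60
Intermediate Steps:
-T(k(-4, -14), -696) = -1*60 = -60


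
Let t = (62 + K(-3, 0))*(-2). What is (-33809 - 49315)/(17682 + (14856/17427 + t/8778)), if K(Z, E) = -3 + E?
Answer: -2119304649924/450836376679 ≈ -4.7008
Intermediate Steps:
t = -118 (t = (62 + (-3 + 0))*(-2) = (62 - 3)*(-2) = 59*(-2) = -118)
(-33809 - 49315)/(17682 + (14856/17427 + t/8778)) = (-33809 - 49315)/(17682 + (14856/17427 - 118/8778)) = -83124/(17682 + (14856*(1/17427) - 118*1/8778)) = -83124/(17682 + (4952/5809 - 59/4389)) = -83124/(17682 + 21391597/25495701) = -83124/450836376679/25495701 = -83124*25495701/450836376679 = -2119304649924/450836376679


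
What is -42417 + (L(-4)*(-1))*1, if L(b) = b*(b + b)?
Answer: -42449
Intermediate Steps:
L(b) = 2*b² (L(b) = b*(2*b) = 2*b²)
-42417 + (L(-4)*(-1))*1 = -42417 + ((2*(-4)²)*(-1))*1 = -42417 + ((2*16)*(-1))*1 = -42417 + (32*(-1))*1 = -42417 - 32*1 = -42417 - 32 = -42449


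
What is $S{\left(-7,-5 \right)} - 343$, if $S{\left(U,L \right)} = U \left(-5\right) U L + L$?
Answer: $877$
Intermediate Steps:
$S{\left(U,L \right)} = L - 5 L U^{2}$ ($S{\left(U,L \right)} = - 5 U U L + L = - 5 U^{2} L + L = - 5 L U^{2} + L = L - 5 L U^{2}$)
$S{\left(-7,-5 \right)} - 343 = - 5 \left(1 - 5 \left(-7\right)^{2}\right) - 343 = - 5 \left(1 - 245\right) - 343 = \left(-5\right) \left(-244\right) - 343 = 1220 - 343 = 877$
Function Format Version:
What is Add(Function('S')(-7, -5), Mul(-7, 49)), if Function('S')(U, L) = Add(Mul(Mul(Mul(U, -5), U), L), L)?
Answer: 877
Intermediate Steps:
Function('S')(U, L) = Add(L, Mul(-5, L, Pow(U, 2))) (Function('S')(U, L) = Add(Mul(Mul(Mul(-5, U), U), L), L) = Add(Mul(Mul(-5, Pow(U, 2)), L), L) = Add(Mul(-5, L, Pow(U, 2)), L) = Add(L, Mul(-5, L, Pow(U, 2))))
Add(Function('S')(-7, -5), Mul(-7, 49)) = Add(Mul(-5, Add(1, Mul(-5, Pow(-7, 2)))), Mul(-7, 49)) = Add(Mul(-5, Add(1, Mul(-5, 49))), -343) = Add(Mul(-5, Add(1, -245)), -343) = Add(Mul(-5, -244), -343) = Add(1220, -343) = 877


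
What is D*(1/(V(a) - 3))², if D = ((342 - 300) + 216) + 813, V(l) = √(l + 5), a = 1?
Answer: 1071/(3 - √6)² ≈ 3533.9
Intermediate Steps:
V(l) = √(5 + l)
D = 1071 (D = (42 + 216) + 813 = 258 + 813 = 1071)
D*(1/(V(a) - 3))² = 1071*(1/(√(5 + 1) - 3))² = 1071*(1/(√6 - 3))² = 1071*(1/(-3 + √6))² = 1071/(-3 + √6)²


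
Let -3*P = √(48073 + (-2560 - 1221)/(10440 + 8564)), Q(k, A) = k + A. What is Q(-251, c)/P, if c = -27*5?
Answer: 2316*√4340397252761/913575511 ≈ 5.2815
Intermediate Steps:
c = -135
Q(k, A) = A + k
P = -√4340397252761/28506 (P = -√(48073 + (-2560 - 1221)/(10440 + 8564))/3 = -√(48073 - 3781/19004)/3 = -√4340397252761/28506 ≈ -73.085)
Q(-251, c)/P = (-135 - 251)/((-√4340397252761/28506)) = -(-2316)*√4340397252761/913575511 = 2316*√4340397252761/913575511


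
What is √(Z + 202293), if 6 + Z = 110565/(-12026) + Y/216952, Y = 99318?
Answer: √439079214749249161959/46590442 ≈ 449.75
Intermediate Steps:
Z = -1373117433/93180884 (Z = -6 + (110565/(-12026) + 99318/216952) = -6 + (110565*(-1/12026) + 99318*(1/216952)) = -6 + (-15795/1718 + 49659/108476) = -6 - 814032129/93180884 = -1373117433/93180884 ≈ -14.736)
√(Z + 202293) = √(-1373117433/93180884 + 202293) = √(18848467449579/93180884) = √439079214749249161959/46590442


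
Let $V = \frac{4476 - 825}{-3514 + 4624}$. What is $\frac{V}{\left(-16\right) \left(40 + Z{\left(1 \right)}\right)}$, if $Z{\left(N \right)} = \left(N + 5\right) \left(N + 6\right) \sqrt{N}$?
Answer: $- \frac{1217}{485440} \approx -0.002507$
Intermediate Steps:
$Z{\left(N \right)} = \sqrt{N} \left(5 + N\right) \left(6 + N\right)$ ($Z{\left(N \right)} = \left(5 + N\right) \left(6 + N\right) \sqrt{N} = \sqrt{N} \left(5 + N\right) \left(6 + N\right)$)
$V = \frac{1217}{370}$ ($V = \frac{4476 + \left(-1858 + 1033\right)}{1110} = \left(4476 - 825\right) \frac{1}{1110} = 3651 \cdot \frac{1}{1110} = \frac{1217}{370} \approx 3.2892$)
$\frac{V}{\left(-16\right) \left(40 + Z{\left(1 \right)}\right)} = \frac{1217}{370 \left(- 16 \left(40 + \sqrt{1} \left(30 + 1^{2} + 11 \cdot 1\right)\right)\right)} = \frac{1217}{370 \left(- 16 \left(40 + 1 \left(30 + 1 + 11\right)\right)\right)} = \frac{1217}{370 \left(- 16 \left(40 + 1 \cdot 42\right)\right)} = \frac{1217}{370 \left(- 16 \left(40 + 42\right)\right)} = \frac{1217}{370 \left(\left(-16\right) 82\right)} = \frac{1217}{370 \left(-1312\right)} = \frac{1217}{370} \left(- \frac{1}{1312}\right) = - \frac{1217}{485440}$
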